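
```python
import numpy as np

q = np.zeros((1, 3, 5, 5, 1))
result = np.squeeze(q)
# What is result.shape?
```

(3, 5, 5)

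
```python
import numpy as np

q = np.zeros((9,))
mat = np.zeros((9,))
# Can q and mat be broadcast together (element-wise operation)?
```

Yes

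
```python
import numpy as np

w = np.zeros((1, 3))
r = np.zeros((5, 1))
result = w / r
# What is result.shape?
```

(5, 3)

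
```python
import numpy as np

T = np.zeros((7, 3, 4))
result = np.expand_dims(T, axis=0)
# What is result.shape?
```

(1, 7, 3, 4)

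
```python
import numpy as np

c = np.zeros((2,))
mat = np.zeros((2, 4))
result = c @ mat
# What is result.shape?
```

(4,)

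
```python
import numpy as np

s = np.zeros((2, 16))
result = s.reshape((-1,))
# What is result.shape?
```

(32,)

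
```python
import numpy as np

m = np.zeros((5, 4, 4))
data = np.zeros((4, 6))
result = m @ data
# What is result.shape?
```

(5, 4, 6)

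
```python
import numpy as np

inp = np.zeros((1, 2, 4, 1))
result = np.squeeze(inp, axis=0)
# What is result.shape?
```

(2, 4, 1)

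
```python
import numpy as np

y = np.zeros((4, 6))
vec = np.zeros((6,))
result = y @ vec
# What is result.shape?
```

(4,)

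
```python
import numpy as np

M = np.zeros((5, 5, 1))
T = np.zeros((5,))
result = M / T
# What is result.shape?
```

(5, 5, 5)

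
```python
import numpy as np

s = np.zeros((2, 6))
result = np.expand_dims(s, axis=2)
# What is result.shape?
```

(2, 6, 1)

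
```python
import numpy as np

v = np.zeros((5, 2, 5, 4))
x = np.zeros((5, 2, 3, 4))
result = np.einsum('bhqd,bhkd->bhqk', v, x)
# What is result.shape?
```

(5, 2, 5, 3)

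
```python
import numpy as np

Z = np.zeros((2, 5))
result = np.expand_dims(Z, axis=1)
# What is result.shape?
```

(2, 1, 5)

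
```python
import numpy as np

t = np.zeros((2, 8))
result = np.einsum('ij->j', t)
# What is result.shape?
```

(8,)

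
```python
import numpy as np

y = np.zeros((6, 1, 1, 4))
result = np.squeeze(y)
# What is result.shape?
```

(6, 4)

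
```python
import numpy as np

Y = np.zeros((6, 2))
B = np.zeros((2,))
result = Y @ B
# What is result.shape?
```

(6,)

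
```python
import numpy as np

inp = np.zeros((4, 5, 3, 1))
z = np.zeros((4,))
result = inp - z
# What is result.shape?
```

(4, 5, 3, 4)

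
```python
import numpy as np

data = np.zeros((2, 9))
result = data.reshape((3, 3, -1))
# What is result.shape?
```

(3, 3, 2)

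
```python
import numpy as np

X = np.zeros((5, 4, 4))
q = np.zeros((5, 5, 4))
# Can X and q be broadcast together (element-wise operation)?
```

No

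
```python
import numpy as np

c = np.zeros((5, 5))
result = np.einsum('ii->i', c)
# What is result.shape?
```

(5,)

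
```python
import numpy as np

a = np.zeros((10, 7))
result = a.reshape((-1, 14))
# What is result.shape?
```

(5, 14)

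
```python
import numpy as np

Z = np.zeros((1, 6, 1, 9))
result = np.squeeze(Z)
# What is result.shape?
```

(6, 9)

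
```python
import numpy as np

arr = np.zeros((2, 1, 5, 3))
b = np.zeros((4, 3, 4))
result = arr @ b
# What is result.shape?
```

(2, 4, 5, 4)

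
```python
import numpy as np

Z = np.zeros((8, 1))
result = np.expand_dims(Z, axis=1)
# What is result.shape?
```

(8, 1, 1)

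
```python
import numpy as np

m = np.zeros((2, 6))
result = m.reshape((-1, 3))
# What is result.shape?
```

(4, 3)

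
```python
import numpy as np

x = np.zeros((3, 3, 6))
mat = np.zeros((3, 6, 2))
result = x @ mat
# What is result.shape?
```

(3, 3, 2)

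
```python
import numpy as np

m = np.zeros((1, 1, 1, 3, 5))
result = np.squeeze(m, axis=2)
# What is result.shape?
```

(1, 1, 3, 5)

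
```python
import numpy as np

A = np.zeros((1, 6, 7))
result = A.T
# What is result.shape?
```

(7, 6, 1)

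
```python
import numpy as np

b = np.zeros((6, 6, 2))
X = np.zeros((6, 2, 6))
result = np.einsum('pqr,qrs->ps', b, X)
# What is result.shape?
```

(6, 6)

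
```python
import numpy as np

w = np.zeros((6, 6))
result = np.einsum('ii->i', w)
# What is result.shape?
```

(6,)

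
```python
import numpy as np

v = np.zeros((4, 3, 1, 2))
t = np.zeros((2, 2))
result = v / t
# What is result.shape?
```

(4, 3, 2, 2)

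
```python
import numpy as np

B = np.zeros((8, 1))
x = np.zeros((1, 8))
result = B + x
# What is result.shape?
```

(8, 8)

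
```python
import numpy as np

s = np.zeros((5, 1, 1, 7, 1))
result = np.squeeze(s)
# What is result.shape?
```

(5, 7)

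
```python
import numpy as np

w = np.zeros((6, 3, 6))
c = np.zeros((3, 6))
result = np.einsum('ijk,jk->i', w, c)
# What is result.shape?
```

(6,)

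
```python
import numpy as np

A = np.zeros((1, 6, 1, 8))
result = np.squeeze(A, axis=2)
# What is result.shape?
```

(1, 6, 8)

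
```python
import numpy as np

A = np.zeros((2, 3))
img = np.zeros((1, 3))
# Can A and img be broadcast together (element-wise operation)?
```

Yes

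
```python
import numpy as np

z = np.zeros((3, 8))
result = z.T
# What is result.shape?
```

(8, 3)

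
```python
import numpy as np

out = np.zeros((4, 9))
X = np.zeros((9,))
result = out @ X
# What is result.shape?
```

(4,)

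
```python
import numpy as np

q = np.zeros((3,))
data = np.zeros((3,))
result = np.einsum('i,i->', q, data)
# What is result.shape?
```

()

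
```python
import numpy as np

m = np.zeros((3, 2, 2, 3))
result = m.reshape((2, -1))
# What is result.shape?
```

(2, 18)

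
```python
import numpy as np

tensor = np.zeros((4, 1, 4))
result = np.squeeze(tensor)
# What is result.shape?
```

(4, 4)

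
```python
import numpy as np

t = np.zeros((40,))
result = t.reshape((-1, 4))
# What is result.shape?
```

(10, 4)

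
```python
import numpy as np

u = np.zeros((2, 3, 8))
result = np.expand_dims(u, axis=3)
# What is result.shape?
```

(2, 3, 8, 1)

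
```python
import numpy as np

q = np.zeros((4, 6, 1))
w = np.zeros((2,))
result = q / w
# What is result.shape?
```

(4, 6, 2)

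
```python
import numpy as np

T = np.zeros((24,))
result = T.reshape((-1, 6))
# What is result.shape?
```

(4, 6)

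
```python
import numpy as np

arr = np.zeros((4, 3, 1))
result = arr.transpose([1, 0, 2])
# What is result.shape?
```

(3, 4, 1)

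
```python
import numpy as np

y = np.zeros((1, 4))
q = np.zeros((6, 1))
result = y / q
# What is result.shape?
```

(6, 4)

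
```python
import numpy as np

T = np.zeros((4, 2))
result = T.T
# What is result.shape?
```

(2, 4)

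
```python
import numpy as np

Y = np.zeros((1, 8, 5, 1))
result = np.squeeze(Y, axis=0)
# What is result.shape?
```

(8, 5, 1)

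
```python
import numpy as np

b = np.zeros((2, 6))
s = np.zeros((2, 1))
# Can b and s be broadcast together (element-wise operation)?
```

Yes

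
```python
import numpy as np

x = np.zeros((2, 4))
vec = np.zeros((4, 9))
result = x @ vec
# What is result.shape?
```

(2, 9)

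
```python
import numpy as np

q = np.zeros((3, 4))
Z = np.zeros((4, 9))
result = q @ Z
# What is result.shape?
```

(3, 9)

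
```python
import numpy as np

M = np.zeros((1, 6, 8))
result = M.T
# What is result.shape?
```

(8, 6, 1)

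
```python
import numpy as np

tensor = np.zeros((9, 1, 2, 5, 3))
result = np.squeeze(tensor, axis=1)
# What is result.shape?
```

(9, 2, 5, 3)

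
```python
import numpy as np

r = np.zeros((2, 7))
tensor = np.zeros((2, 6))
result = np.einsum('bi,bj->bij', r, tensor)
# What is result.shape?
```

(2, 7, 6)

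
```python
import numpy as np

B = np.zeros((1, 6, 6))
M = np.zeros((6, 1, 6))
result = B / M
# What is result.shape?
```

(6, 6, 6)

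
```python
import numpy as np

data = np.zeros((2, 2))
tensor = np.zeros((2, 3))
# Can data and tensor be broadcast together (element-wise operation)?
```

No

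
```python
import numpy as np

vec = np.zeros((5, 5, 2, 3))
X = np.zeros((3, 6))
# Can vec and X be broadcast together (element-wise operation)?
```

No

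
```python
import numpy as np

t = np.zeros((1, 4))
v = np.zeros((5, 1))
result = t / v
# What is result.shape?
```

(5, 4)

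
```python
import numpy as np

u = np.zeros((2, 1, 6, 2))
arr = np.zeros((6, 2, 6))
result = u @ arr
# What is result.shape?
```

(2, 6, 6, 6)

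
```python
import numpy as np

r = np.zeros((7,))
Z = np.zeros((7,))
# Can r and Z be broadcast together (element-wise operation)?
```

Yes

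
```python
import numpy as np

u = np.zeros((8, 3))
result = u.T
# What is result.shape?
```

(3, 8)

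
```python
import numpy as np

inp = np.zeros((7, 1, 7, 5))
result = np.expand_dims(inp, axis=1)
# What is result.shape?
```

(7, 1, 1, 7, 5)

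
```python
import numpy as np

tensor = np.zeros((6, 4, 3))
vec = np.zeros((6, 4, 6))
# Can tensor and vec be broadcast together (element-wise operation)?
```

No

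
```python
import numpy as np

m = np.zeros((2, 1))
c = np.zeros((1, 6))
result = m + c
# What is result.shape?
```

(2, 6)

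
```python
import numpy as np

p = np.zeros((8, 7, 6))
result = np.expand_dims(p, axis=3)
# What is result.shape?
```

(8, 7, 6, 1)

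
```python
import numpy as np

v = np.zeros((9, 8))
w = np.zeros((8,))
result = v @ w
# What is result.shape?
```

(9,)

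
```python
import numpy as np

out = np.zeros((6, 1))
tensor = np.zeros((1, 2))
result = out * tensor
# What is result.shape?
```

(6, 2)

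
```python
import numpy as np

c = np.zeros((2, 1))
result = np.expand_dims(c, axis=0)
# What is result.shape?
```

(1, 2, 1)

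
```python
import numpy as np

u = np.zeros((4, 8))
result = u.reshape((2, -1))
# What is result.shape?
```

(2, 16)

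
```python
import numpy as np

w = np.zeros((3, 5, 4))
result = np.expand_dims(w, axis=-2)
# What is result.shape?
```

(3, 5, 1, 4)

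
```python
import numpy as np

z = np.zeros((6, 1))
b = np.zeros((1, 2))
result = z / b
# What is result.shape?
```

(6, 2)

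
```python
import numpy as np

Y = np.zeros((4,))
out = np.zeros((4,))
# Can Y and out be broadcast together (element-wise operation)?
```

Yes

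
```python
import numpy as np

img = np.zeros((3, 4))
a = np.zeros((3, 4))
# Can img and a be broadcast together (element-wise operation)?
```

Yes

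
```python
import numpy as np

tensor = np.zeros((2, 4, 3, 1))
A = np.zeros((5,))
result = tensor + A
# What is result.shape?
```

(2, 4, 3, 5)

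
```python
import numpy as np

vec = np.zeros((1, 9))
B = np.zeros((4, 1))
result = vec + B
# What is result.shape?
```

(4, 9)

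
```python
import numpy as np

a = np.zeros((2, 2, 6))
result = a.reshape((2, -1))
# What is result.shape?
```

(2, 12)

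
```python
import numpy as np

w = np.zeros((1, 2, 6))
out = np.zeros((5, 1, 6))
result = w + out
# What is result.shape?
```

(5, 2, 6)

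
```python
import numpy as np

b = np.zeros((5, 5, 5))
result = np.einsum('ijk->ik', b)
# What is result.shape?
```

(5, 5)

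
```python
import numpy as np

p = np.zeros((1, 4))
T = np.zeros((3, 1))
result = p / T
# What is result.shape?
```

(3, 4)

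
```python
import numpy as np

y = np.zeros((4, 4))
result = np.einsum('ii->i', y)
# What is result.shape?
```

(4,)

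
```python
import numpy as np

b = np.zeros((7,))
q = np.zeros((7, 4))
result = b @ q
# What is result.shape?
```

(4,)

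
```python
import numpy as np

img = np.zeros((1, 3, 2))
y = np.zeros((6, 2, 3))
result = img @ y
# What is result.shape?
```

(6, 3, 3)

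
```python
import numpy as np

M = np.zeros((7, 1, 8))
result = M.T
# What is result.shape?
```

(8, 1, 7)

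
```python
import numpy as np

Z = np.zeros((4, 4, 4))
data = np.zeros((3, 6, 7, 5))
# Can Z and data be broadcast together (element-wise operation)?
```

No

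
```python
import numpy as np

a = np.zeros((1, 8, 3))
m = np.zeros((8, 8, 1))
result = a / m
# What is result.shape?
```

(8, 8, 3)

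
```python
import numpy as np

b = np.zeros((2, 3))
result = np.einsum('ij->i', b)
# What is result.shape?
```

(2,)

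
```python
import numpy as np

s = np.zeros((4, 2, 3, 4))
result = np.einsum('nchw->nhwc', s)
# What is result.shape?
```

(4, 3, 4, 2)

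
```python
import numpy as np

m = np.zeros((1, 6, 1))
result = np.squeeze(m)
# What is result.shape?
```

(6,)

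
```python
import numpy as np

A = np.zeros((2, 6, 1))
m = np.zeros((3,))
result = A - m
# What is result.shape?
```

(2, 6, 3)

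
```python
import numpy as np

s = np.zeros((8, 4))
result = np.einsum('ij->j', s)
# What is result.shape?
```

(4,)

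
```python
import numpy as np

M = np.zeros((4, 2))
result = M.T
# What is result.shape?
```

(2, 4)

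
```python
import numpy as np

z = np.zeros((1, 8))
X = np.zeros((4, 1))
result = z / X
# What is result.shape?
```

(4, 8)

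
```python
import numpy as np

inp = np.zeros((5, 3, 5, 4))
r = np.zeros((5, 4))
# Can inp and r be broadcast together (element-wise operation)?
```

Yes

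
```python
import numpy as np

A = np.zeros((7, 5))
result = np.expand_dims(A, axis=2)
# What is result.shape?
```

(7, 5, 1)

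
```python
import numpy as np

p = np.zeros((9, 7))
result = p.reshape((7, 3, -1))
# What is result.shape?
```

(7, 3, 3)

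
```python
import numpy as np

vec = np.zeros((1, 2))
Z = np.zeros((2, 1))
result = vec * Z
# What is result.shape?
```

(2, 2)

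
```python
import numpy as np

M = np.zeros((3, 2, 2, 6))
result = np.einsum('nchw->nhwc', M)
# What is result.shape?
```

(3, 2, 6, 2)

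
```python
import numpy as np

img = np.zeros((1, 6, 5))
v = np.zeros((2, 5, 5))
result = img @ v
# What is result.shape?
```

(2, 6, 5)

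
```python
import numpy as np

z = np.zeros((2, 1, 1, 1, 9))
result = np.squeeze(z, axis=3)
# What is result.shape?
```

(2, 1, 1, 9)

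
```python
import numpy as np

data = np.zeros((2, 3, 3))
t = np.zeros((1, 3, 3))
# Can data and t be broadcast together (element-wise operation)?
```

Yes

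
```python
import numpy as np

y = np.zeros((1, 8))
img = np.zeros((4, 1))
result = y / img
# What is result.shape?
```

(4, 8)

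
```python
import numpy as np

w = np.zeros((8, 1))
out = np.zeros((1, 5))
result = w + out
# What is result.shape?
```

(8, 5)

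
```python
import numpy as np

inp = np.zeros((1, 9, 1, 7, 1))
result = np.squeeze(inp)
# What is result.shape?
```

(9, 7)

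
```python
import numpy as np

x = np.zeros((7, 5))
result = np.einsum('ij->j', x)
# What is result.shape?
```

(5,)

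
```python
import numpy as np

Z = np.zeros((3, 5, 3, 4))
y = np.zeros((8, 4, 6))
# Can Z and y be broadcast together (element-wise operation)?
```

No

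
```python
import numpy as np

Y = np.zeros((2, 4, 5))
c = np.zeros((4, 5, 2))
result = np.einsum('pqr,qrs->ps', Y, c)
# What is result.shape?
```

(2, 2)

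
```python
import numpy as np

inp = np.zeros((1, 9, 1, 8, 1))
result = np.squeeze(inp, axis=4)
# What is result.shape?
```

(1, 9, 1, 8)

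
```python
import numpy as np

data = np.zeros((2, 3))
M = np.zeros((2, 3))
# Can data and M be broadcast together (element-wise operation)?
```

Yes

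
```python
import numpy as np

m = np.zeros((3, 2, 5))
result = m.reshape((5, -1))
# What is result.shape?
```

(5, 6)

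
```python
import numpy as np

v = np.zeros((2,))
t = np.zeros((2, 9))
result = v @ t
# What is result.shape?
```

(9,)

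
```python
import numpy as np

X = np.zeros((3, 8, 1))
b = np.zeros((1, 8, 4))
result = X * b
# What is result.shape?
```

(3, 8, 4)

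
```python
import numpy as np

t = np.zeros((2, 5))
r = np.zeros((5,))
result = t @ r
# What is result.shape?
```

(2,)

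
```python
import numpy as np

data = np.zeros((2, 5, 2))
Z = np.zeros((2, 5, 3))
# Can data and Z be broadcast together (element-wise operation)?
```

No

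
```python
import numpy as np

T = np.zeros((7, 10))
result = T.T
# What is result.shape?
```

(10, 7)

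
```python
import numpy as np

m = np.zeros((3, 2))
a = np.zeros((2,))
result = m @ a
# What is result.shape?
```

(3,)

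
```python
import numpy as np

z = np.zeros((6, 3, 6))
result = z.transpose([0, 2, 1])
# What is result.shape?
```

(6, 6, 3)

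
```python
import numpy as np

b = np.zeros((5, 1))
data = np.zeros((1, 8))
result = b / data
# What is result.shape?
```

(5, 8)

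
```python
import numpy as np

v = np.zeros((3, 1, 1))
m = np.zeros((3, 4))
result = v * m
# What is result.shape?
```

(3, 3, 4)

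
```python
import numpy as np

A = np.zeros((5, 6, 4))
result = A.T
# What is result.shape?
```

(4, 6, 5)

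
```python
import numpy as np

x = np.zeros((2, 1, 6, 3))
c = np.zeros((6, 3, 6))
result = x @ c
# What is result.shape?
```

(2, 6, 6, 6)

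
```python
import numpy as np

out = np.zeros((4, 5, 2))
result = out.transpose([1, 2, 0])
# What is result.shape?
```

(5, 2, 4)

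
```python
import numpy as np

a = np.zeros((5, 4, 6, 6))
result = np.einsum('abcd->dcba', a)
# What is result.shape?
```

(6, 6, 4, 5)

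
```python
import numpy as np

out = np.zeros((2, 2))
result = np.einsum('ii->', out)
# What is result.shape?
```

()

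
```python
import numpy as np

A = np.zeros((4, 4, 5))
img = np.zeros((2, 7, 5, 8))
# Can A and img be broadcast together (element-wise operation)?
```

No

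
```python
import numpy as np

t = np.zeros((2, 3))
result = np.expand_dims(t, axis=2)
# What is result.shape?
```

(2, 3, 1)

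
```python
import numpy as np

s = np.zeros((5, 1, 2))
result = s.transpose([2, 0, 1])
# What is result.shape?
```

(2, 5, 1)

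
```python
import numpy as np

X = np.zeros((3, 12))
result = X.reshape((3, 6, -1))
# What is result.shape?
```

(3, 6, 2)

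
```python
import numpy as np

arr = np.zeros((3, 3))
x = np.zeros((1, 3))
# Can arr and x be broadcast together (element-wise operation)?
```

Yes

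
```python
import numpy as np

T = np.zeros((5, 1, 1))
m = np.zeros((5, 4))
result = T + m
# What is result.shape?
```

(5, 5, 4)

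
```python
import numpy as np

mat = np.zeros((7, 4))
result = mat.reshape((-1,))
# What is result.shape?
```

(28,)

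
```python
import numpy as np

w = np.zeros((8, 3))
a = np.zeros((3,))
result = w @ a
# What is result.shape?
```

(8,)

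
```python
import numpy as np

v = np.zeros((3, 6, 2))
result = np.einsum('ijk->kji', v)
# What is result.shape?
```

(2, 6, 3)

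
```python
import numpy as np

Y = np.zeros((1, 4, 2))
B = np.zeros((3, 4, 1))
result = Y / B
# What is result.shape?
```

(3, 4, 2)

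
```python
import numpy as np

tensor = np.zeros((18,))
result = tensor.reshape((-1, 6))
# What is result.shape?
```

(3, 6)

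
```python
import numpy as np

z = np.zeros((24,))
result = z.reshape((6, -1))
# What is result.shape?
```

(6, 4)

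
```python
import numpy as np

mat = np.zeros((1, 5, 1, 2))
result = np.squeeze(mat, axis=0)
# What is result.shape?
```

(5, 1, 2)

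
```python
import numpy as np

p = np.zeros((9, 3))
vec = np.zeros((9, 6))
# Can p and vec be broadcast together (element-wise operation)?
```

No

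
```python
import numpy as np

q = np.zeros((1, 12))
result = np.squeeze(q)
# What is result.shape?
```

(12,)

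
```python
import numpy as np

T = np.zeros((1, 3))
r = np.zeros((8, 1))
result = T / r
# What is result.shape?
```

(8, 3)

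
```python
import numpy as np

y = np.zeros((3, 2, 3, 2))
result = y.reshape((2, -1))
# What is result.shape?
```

(2, 18)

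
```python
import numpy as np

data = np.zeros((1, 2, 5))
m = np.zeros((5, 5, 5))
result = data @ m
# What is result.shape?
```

(5, 2, 5)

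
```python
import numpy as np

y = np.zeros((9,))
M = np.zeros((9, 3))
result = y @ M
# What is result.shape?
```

(3,)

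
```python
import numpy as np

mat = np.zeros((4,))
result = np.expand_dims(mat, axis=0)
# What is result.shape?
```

(1, 4)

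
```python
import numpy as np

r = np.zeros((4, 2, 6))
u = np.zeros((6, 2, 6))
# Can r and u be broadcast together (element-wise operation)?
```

No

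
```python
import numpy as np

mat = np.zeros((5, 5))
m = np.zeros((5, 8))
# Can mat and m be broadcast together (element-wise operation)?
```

No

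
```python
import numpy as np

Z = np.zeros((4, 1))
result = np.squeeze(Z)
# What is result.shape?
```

(4,)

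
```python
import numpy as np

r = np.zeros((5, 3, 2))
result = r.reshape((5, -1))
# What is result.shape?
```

(5, 6)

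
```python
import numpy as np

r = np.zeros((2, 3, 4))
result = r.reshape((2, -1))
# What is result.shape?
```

(2, 12)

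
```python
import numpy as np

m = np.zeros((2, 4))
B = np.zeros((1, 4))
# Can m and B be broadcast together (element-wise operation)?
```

Yes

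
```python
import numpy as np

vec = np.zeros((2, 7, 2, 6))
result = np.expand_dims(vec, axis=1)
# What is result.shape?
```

(2, 1, 7, 2, 6)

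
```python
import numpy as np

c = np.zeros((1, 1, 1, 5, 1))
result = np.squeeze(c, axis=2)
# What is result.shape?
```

(1, 1, 5, 1)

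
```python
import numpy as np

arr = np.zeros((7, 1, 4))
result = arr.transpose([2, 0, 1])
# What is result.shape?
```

(4, 7, 1)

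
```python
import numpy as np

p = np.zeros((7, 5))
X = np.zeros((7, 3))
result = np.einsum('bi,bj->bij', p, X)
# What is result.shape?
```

(7, 5, 3)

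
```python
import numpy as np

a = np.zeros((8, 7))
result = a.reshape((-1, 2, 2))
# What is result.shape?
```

(14, 2, 2)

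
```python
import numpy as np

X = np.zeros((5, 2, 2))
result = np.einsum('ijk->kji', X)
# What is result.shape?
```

(2, 2, 5)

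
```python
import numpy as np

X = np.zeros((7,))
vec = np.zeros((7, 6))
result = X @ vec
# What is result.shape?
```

(6,)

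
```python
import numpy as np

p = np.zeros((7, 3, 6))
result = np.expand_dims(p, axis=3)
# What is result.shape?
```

(7, 3, 6, 1)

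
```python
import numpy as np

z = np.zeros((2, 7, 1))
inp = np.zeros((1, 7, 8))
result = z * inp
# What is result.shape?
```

(2, 7, 8)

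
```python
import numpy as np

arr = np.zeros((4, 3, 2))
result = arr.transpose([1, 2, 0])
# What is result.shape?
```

(3, 2, 4)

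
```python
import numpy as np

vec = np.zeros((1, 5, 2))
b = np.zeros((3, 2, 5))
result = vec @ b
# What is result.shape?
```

(3, 5, 5)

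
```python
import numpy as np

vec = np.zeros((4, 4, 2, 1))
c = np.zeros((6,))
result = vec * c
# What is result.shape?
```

(4, 4, 2, 6)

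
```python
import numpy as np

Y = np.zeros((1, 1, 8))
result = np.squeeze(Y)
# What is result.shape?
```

(8,)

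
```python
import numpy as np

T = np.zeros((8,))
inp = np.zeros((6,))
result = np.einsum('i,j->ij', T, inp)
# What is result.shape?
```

(8, 6)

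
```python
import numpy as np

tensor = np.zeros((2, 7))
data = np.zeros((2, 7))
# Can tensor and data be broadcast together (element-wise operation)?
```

Yes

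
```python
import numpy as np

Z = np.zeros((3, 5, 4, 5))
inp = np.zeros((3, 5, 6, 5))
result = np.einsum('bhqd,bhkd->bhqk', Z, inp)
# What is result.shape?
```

(3, 5, 4, 6)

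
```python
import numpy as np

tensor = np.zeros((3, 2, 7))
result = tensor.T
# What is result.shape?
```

(7, 2, 3)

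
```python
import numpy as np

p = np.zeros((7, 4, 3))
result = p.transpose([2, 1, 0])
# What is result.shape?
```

(3, 4, 7)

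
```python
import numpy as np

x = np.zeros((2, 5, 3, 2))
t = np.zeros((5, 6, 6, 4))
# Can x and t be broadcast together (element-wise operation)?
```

No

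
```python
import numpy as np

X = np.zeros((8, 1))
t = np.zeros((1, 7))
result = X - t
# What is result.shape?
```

(8, 7)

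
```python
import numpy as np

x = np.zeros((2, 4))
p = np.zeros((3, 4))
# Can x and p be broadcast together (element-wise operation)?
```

No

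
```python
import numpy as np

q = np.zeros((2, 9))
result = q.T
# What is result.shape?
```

(9, 2)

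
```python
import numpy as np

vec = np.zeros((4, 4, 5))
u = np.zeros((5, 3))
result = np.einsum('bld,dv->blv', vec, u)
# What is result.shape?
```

(4, 4, 3)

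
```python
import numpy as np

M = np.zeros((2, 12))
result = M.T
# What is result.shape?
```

(12, 2)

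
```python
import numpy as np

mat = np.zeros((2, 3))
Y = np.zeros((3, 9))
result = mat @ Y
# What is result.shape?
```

(2, 9)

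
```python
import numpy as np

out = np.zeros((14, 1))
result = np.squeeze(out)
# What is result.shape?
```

(14,)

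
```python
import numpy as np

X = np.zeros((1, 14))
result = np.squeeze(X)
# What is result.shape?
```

(14,)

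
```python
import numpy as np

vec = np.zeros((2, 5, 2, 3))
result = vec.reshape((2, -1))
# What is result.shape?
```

(2, 30)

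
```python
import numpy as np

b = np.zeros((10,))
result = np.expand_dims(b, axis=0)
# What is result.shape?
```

(1, 10)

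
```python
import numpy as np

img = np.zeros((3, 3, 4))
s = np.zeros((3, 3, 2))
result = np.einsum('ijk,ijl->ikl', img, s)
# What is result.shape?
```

(3, 4, 2)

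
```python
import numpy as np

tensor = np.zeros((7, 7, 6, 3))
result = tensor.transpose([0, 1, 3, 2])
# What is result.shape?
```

(7, 7, 3, 6)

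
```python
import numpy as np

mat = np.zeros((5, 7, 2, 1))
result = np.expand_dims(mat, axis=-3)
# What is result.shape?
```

(5, 7, 1, 2, 1)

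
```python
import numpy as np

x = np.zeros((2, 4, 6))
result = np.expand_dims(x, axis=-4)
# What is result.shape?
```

(1, 2, 4, 6)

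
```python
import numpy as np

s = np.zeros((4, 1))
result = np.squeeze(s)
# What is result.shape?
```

(4,)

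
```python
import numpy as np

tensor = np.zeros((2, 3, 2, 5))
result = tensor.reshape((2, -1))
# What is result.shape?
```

(2, 30)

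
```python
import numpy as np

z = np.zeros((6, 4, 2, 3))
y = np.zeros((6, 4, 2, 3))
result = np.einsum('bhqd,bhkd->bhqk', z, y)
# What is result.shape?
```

(6, 4, 2, 2)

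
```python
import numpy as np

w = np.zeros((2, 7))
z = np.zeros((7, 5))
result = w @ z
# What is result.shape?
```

(2, 5)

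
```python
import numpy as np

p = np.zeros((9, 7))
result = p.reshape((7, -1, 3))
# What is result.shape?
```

(7, 3, 3)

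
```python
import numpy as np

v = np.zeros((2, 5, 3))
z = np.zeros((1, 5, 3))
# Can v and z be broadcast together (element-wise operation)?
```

Yes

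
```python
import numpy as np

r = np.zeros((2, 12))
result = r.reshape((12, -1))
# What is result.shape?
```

(12, 2)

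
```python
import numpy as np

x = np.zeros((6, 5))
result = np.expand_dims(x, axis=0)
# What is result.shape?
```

(1, 6, 5)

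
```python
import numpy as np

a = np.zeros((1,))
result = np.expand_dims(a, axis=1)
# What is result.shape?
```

(1, 1)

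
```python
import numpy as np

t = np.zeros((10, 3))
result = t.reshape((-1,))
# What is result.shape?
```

(30,)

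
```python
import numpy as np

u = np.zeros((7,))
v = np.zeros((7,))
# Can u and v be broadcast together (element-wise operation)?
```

Yes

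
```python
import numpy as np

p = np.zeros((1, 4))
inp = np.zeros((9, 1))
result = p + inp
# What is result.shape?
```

(9, 4)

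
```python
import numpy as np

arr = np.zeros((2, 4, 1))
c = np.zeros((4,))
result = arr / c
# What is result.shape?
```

(2, 4, 4)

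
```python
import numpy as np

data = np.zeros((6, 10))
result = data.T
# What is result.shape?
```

(10, 6)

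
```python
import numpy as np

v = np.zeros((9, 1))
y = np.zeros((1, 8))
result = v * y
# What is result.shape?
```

(9, 8)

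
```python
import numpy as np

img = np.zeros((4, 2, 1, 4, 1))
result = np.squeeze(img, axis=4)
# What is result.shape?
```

(4, 2, 1, 4)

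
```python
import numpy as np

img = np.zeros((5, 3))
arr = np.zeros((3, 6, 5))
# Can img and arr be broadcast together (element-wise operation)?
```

No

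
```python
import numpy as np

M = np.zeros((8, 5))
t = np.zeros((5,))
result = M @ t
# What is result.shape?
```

(8,)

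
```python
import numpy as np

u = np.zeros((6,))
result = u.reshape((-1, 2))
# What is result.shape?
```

(3, 2)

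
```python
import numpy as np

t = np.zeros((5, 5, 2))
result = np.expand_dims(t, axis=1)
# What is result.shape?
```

(5, 1, 5, 2)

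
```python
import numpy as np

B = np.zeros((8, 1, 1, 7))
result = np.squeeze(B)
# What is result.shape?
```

(8, 7)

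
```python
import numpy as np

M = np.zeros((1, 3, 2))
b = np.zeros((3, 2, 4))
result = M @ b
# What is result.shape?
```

(3, 3, 4)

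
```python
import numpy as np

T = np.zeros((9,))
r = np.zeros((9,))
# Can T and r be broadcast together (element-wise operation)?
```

Yes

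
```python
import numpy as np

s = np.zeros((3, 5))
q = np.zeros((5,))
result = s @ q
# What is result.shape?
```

(3,)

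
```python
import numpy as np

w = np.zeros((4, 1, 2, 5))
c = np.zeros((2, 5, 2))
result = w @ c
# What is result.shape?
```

(4, 2, 2, 2)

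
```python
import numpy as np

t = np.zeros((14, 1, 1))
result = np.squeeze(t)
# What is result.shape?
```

(14,)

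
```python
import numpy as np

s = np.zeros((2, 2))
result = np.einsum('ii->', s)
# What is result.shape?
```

()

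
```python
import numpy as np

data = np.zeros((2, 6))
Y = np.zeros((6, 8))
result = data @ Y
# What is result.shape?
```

(2, 8)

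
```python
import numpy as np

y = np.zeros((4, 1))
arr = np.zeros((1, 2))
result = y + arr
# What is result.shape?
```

(4, 2)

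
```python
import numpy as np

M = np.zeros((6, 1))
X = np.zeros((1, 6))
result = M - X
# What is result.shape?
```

(6, 6)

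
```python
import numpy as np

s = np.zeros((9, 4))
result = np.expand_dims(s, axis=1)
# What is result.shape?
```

(9, 1, 4)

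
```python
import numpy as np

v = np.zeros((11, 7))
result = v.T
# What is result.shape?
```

(7, 11)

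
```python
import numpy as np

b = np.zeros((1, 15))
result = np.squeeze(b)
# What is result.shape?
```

(15,)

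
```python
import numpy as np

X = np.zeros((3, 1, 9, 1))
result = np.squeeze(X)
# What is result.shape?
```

(3, 9)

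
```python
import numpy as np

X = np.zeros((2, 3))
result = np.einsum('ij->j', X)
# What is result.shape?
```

(3,)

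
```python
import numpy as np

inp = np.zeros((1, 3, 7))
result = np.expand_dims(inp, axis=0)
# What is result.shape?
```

(1, 1, 3, 7)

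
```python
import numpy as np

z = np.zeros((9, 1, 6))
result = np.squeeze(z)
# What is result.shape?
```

(9, 6)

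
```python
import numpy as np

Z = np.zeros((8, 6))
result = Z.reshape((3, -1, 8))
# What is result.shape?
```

(3, 2, 8)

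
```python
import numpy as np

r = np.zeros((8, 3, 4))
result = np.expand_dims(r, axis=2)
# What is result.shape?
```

(8, 3, 1, 4)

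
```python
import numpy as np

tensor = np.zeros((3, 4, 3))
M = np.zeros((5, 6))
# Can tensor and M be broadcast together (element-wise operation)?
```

No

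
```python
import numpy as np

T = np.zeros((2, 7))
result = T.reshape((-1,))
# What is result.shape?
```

(14,)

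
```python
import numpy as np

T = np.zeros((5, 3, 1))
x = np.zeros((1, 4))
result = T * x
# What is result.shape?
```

(5, 3, 4)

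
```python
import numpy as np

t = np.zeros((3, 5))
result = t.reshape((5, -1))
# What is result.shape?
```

(5, 3)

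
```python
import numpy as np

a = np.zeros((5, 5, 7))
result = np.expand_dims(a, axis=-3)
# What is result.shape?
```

(5, 1, 5, 7)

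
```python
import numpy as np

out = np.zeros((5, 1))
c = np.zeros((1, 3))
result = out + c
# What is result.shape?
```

(5, 3)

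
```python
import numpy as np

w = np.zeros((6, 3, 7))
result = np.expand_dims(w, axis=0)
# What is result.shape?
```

(1, 6, 3, 7)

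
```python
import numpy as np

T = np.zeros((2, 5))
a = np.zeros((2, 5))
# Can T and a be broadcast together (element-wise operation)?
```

Yes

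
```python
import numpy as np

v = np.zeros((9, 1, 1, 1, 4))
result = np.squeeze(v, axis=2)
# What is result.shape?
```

(9, 1, 1, 4)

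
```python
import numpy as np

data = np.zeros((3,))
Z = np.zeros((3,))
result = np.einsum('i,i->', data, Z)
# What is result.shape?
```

()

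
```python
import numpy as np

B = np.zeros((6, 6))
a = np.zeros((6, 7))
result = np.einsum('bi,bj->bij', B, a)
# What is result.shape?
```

(6, 6, 7)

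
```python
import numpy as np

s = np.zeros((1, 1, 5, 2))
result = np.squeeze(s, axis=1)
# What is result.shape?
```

(1, 5, 2)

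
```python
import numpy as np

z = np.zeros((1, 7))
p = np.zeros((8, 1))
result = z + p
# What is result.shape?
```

(8, 7)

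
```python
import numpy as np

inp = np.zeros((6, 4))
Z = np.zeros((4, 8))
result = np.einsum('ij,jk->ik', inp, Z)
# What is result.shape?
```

(6, 8)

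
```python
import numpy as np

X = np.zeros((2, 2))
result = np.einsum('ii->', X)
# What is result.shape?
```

()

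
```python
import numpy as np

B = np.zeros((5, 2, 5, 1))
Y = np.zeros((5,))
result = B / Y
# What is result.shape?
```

(5, 2, 5, 5)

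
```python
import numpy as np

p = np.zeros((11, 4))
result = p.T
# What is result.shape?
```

(4, 11)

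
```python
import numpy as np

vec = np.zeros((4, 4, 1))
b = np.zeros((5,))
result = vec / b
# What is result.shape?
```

(4, 4, 5)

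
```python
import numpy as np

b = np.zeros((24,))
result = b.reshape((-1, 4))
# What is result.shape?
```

(6, 4)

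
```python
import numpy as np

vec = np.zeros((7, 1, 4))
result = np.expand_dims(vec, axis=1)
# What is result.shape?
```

(7, 1, 1, 4)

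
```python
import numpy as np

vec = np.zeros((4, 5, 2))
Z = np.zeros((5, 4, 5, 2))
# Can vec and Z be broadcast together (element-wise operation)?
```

Yes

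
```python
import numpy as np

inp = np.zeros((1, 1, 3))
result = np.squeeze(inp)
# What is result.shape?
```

(3,)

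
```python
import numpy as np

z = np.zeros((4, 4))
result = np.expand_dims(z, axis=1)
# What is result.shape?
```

(4, 1, 4)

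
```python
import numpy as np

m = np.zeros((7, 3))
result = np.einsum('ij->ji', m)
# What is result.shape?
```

(3, 7)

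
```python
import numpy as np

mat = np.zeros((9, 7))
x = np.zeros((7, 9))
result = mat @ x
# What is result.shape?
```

(9, 9)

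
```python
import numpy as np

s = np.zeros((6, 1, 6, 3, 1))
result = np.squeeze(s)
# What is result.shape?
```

(6, 6, 3)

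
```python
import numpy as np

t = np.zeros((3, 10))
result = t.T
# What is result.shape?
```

(10, 3)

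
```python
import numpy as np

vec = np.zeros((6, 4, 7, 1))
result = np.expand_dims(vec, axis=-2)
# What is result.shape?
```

(6, 4, 7, 1, 1)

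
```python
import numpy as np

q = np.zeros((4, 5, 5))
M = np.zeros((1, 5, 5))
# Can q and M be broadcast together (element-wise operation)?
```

Yes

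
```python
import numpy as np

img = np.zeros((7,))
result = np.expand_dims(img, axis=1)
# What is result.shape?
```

(7, 1)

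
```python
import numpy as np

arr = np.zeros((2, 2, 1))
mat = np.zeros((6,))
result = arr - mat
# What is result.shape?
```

(2, 2, 6)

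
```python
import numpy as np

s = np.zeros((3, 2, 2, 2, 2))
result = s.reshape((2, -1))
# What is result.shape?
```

(2, 24)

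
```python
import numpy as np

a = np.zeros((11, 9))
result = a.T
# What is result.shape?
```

(9, 11)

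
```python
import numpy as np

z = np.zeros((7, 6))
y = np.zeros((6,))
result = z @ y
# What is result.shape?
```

(7,)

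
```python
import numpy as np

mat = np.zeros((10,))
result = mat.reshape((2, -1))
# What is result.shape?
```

(2, 5)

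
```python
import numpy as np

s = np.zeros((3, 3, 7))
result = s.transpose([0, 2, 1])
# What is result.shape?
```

(3, 7, 3)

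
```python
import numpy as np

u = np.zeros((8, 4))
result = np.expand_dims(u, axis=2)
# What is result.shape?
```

(8, 4, 1)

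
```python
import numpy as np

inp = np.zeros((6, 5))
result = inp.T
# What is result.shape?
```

(5, 6)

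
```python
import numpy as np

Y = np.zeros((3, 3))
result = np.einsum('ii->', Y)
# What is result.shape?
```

()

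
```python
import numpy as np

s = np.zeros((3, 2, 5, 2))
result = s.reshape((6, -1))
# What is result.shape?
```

(6, 10)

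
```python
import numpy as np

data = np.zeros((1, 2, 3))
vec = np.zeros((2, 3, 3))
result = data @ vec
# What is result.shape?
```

(2, 2, 3)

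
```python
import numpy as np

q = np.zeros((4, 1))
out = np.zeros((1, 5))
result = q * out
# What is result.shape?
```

(4, 5)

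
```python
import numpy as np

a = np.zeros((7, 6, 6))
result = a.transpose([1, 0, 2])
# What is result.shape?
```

(6, 7, 6)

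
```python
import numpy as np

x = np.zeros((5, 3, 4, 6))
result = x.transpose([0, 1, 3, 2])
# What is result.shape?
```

(5, 3, 6, 4)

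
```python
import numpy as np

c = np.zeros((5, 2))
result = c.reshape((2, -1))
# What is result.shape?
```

(2, 5)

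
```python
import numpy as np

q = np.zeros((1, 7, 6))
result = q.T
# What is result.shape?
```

(6, 7, 1)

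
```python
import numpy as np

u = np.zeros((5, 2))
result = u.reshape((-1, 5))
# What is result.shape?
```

(2, 5)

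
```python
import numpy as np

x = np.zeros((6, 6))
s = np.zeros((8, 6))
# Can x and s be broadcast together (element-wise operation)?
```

No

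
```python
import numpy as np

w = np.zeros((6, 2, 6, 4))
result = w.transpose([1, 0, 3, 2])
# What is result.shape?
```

(2, 6, 4, 6)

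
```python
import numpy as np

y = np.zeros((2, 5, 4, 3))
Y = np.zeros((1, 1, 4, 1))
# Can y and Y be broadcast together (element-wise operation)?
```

Yes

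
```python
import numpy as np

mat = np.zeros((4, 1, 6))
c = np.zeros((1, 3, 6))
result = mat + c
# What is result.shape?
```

(4, 3, 6)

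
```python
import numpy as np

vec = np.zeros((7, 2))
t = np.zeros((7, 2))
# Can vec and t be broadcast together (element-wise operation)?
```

Yes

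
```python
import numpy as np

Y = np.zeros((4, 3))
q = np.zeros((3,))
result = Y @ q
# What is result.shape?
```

(4,)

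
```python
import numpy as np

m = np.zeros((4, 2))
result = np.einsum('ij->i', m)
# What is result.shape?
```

(4,)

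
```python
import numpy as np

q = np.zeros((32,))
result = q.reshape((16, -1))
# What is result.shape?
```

(16, 2)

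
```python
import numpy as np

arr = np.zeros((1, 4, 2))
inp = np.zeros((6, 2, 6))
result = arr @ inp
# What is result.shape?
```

(6, 4, 6)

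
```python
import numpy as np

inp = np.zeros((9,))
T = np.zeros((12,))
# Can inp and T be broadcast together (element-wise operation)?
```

No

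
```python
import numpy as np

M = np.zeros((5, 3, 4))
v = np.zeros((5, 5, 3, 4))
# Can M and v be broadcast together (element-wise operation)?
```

Yes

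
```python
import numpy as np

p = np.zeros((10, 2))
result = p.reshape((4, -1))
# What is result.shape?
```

(4, 5)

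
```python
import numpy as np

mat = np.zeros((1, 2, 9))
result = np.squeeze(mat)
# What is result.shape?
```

(2, 9)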